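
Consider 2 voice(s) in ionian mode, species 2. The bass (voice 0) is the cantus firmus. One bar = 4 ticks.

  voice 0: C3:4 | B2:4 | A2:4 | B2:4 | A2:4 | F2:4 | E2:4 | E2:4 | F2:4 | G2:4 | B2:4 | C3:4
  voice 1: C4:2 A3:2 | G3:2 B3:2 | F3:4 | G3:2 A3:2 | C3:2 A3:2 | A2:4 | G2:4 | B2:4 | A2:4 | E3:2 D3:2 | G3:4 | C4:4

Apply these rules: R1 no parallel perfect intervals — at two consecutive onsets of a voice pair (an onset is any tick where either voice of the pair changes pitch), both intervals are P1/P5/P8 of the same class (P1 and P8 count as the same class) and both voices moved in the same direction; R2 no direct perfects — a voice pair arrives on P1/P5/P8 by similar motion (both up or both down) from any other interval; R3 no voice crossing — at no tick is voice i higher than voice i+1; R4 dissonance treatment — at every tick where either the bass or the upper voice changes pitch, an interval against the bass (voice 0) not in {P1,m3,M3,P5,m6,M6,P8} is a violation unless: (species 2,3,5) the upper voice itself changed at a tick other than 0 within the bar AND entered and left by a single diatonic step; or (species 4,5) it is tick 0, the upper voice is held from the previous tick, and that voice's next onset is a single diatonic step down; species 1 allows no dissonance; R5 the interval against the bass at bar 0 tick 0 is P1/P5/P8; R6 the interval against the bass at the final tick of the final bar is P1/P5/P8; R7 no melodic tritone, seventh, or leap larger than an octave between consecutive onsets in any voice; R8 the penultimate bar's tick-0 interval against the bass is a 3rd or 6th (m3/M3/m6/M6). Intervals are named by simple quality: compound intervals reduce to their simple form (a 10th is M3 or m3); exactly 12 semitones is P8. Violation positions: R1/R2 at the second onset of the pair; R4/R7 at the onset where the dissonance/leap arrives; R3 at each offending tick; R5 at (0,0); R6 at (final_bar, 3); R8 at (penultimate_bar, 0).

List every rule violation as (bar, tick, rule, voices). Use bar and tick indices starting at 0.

(2, 0, R7, (1,))
(3, 2, R4, (0, 1))
(11, 0, R2, (0, 1))

bar 0: v0=C3 v1=C4 downbeat P8
bar 1: v0=B2 v1=G3 downbeat m6
bar 2: v0=A2 v1=F3 downbeat m6
bar 3: v0=B2 v1=G3 downbeat m6
bar 4: v0=A2 v1=C3 downbeat m3
bar 5: v0=F2 v1=A2 downbeat M3
bar 6: v0=E2 v1=G2 downbeat m3
bar 7: v0=E2 v1=B2 downbeat P5
bar 8: v0=F2 v1=A2 downbeat M3
bar 9: v0=G2 v1=E3 downbeat M6
bar 10: v0=B2 v1=G3 downbeat m6
bar 11: v0=C3 v1=C4 downbeat P8
  -> R7 @ bar 2 tick 0 v(1,): B3->F3 leap 6st
  -> R4 @ bar 3 tick 2 v(0, 1): B2/A3 m7 untreated
  -> R2 @ bar 11 tick 0 v(0, 1): B2/G3 m6 -> C3/C4 P8 similar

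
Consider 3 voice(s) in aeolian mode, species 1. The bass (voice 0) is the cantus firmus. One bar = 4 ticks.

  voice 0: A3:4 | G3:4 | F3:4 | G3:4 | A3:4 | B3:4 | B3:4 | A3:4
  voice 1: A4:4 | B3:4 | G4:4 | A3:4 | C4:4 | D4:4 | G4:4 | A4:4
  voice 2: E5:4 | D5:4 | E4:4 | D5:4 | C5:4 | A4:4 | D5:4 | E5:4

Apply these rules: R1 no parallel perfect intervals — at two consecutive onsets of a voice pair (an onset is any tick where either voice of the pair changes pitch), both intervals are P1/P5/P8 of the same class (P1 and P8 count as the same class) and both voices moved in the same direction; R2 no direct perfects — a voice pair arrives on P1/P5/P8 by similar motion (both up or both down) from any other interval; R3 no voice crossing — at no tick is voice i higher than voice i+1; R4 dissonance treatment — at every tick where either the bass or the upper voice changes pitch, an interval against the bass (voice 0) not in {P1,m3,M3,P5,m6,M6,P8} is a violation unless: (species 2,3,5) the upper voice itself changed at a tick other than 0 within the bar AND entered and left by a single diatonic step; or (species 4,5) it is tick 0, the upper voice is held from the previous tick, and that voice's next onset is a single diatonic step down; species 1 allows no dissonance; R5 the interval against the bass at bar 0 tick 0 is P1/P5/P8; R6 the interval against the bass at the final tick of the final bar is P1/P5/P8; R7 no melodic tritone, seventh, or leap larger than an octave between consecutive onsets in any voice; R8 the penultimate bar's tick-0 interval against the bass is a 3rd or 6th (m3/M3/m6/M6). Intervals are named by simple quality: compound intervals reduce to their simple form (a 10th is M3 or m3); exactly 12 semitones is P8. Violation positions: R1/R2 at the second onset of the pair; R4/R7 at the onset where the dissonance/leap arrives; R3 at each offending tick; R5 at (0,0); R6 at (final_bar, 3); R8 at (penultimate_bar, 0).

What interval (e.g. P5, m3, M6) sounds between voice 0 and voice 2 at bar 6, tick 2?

m3

voice 0=B3 voice 2=D5 -> m3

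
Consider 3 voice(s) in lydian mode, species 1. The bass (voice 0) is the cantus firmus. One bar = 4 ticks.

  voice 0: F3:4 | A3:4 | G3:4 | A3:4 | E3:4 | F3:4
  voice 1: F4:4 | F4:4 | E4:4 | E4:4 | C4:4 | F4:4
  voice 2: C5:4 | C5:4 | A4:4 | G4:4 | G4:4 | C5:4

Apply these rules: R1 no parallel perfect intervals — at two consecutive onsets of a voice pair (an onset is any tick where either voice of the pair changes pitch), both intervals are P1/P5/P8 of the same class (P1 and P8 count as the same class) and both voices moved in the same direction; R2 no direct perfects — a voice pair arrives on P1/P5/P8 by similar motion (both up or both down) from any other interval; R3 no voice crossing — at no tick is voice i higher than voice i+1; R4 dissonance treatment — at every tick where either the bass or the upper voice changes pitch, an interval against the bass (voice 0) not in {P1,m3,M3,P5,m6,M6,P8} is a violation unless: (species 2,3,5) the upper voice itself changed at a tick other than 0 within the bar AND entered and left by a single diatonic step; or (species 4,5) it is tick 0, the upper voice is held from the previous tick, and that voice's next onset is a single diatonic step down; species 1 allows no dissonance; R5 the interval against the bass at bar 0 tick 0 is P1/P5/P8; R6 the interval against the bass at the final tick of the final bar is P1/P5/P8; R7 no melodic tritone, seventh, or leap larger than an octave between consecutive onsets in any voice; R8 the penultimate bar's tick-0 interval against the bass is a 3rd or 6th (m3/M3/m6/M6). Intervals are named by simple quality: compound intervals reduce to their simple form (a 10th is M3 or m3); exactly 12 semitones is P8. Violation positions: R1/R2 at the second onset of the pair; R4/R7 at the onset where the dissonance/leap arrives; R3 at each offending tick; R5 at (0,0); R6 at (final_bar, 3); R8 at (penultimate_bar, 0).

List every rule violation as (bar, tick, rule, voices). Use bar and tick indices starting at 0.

bar 0: v0=F3 v1=F4 v2=C5 downbeat P5
bar 1: v0=A3 v1=F4 v2=C5 downbeat m3
bar 2: v0=G3 v1=E4 v2=A4 downbeat M2
bar 3: v0=A3 v1=E4 v2=G4 downbeat m7
bar 4: v0=E3 v1=C4 v2=G4 downbeat m3
bar 5: v0=F3 v1=F4 v2=C5 downbeat P5
  -> R4 @ bar 2 tick 0 v(0, 2): G3/A4 M2 untreated
  -> R4 @ bar 3 tick 0 v(0, 2): A3/G4 m7 untreated
  -> R1 @ bar 5 tick 0 v(1, 2): C4/G4 P5 -> F4/C5 P5 similar
  -> R2 @ bar 5 tick 0 v(0, 1): E3/C4 m6 -> F3/F4 P8 similar
  -> R2 @ bar 5 tick 0 v(0, 2): E3/G4 m3 -> F3/C5 P5 similar

(2, 0, R4, (0, 2))
(3, 0, R4, (0, 2))
(5, 0, R1, (1, 2))
(5, 0, R2, (0, 1))
(5, 0, R2, (0, 2))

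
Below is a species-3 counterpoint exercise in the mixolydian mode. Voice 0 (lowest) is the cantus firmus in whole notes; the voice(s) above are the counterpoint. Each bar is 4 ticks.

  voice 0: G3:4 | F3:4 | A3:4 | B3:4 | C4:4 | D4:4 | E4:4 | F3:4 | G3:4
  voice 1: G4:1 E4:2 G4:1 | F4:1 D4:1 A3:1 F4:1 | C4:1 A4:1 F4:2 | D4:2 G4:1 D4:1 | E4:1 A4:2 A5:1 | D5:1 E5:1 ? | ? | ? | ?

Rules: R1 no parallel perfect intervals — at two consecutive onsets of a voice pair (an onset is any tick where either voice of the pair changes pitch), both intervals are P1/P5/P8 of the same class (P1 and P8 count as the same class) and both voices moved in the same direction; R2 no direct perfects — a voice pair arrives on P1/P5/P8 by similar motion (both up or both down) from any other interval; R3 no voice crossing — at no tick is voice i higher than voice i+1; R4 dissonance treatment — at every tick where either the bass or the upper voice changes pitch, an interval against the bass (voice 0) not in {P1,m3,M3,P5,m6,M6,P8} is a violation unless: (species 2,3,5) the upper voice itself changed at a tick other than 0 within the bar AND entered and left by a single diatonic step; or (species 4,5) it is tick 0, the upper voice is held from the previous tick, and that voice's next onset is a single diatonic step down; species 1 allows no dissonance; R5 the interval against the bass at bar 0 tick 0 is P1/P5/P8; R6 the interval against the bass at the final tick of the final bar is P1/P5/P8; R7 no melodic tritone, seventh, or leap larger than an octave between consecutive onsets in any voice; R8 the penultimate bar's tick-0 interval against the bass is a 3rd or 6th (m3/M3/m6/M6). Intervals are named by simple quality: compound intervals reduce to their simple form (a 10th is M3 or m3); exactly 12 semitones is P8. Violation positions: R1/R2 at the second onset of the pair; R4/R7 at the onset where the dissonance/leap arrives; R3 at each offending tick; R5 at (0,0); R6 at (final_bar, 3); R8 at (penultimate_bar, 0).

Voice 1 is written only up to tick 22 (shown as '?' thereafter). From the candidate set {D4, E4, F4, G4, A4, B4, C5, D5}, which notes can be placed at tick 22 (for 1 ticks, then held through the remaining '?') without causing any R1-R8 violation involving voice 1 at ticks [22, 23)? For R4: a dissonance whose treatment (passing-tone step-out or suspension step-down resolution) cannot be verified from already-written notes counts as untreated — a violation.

{A4, B4, D5}

D4: violates R7
E4: violates R4
F4: violates R7
G4: violates R4
A4: legal
B4: legal
C5: violates R4
D5: legal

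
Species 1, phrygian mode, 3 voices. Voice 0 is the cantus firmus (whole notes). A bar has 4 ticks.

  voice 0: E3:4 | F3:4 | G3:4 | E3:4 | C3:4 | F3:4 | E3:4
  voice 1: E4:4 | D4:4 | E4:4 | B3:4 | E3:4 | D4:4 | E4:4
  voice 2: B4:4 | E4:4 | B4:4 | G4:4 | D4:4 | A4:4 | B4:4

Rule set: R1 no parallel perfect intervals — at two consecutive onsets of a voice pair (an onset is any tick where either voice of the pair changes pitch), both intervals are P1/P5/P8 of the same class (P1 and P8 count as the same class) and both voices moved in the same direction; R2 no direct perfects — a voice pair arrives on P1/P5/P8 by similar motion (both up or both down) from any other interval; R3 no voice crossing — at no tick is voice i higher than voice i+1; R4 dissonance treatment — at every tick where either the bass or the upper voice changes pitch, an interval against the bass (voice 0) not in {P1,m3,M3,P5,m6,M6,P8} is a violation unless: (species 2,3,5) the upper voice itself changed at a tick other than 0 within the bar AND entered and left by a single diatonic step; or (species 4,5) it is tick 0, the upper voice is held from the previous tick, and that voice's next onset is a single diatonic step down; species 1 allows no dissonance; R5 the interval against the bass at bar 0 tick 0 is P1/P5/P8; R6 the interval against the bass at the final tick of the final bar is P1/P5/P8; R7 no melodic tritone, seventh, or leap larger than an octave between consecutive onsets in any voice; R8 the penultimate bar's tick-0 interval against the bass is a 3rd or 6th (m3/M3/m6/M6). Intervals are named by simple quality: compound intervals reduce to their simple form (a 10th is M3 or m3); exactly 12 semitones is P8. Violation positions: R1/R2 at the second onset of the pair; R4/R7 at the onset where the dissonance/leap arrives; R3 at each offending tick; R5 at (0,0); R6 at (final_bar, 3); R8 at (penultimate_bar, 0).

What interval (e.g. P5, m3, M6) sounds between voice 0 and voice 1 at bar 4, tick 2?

voice 0=C3 voice 1=E3 -> M3

M3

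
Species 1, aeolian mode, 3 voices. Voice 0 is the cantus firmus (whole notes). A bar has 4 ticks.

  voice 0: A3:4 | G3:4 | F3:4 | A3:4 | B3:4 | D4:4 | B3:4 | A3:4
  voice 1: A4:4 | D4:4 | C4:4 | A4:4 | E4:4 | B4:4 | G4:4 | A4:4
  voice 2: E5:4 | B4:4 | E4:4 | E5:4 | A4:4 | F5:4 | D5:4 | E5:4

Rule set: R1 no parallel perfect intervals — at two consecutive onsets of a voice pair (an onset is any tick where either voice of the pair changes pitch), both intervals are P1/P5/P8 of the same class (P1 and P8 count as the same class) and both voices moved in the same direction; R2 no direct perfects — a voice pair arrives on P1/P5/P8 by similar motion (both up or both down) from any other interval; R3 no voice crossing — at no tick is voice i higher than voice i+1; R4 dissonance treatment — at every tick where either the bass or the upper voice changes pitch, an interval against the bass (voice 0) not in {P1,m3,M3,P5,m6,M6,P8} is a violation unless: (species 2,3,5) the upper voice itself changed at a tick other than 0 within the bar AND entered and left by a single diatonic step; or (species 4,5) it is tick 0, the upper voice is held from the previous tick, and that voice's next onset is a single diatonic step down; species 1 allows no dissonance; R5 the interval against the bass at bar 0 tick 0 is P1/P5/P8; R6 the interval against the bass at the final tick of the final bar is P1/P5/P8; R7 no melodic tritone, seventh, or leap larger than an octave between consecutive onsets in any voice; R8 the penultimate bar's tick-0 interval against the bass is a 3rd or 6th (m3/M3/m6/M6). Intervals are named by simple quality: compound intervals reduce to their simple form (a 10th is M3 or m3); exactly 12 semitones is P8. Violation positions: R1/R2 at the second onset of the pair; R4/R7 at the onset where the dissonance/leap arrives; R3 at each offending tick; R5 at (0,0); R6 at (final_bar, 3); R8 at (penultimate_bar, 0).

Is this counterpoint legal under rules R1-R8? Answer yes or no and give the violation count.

bar 0: v0=A3 v1=A4 v2=E5 (P5)
bar 1: v0=G3 v1=D4 v2=B4 (M3)
bar 2: v0=F3 v1=C4 v2=E4 (M7)
bar 3: v0=A3 v1=A4 v2=E5 (P5)
bar 4: v0=B3 v1=E4 v2=A4 (m7)
bar 5: v0=D4 v1=B4 v2=F5 (m3)
bar 6: v0=B3 v1=G4 v2=D5 (m3)
bar 7: v0=A3 v1=A4 v2=E5 (P5)
  R2 @ bar1.0: A3/A4 P8 -> G3/D4 P5 similar
  R1 @ bar2.0: G3/D4 P5 -> F3/C4 P5 similar
  R4 @ bar2.0: F3/E4 M7 untreated
  R2 @ bar3.0: F3/C4 P5 -> A3/A4 P8 similar
  R2 @ bar3.0: F3/E4 M7 -> A3/E5 P5 similar
  R2 @ bar3.0: C4/E4 M3 -> A4/E5 P5 similar
  R4 @ bar4.0: B3/E4 P4 untreated
  R4 @ bar4.0: B3/A4 m7 untreated
  R2 @ bar6.0: B4/F5 TT -> G4/D5 P5 similar
  R1 @ bar7.0: G4/D5 P5 -> A4/E5 P5 similar

No (10 violations)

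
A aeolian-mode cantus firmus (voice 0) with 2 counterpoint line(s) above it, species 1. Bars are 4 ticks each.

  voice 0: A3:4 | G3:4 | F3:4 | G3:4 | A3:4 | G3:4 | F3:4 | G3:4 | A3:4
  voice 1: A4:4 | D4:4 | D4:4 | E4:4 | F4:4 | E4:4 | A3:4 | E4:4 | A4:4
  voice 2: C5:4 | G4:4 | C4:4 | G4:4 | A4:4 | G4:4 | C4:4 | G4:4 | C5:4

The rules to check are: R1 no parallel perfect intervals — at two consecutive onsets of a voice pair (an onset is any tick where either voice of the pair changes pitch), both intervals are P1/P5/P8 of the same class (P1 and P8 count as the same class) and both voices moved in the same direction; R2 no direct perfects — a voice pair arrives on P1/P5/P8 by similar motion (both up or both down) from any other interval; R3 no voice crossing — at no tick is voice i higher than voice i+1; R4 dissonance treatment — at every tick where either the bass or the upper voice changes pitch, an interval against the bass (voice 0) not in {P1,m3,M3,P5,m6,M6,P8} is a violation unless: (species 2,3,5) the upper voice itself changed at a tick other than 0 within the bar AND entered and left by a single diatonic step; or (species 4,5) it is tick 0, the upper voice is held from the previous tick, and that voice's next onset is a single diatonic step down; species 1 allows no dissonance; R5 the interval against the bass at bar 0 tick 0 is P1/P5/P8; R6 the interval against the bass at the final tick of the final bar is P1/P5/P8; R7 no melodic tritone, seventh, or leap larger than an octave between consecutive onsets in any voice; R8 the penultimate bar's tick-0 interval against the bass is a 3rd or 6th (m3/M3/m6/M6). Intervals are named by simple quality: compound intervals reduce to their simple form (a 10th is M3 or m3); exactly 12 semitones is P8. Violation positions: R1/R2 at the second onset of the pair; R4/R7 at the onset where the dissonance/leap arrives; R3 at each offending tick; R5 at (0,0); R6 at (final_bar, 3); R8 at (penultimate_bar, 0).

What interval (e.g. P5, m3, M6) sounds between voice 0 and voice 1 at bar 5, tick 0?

voice 0=G3 voice 1=E4 -> M6

M6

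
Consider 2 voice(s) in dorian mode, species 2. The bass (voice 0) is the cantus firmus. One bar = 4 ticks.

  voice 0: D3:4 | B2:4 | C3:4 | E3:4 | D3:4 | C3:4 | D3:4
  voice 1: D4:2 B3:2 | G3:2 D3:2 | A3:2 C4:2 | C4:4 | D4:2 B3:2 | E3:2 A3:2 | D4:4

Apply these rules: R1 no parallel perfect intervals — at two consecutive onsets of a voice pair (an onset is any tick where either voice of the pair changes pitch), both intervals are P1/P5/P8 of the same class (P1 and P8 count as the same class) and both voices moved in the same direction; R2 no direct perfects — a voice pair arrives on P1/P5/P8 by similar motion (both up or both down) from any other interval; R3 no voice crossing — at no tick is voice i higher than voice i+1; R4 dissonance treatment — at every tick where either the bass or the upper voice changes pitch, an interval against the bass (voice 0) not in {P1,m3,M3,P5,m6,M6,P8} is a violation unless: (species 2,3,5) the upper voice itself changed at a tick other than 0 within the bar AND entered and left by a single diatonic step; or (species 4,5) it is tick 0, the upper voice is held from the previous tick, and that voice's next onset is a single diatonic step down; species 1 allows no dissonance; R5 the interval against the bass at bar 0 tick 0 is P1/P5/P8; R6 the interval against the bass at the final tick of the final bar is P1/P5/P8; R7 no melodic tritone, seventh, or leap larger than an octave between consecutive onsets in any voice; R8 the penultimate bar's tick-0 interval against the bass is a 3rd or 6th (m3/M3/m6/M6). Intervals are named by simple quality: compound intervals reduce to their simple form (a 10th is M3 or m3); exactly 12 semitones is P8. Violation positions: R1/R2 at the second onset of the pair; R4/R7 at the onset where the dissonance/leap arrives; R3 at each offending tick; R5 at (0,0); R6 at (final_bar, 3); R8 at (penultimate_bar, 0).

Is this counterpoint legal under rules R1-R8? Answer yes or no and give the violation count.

No (1 violations)

bar 0: v0=D3 v1=D4 (P8)
bar 1: v0=B2 v1=G3 (m6)
bar 2: v0=C3 v1=A3 (M6)
bar 3: v0=E3 v1=C4 (m6)
bar 4: v0=D3 v1=D4 (P8)
bar 5: v0=C3 v1=E3 (M3)
bar 6: v0=D3 v1=D4 (P8)
  R2 @ bar6.0: C3/A3 M6 -> D3/D4 P8 similar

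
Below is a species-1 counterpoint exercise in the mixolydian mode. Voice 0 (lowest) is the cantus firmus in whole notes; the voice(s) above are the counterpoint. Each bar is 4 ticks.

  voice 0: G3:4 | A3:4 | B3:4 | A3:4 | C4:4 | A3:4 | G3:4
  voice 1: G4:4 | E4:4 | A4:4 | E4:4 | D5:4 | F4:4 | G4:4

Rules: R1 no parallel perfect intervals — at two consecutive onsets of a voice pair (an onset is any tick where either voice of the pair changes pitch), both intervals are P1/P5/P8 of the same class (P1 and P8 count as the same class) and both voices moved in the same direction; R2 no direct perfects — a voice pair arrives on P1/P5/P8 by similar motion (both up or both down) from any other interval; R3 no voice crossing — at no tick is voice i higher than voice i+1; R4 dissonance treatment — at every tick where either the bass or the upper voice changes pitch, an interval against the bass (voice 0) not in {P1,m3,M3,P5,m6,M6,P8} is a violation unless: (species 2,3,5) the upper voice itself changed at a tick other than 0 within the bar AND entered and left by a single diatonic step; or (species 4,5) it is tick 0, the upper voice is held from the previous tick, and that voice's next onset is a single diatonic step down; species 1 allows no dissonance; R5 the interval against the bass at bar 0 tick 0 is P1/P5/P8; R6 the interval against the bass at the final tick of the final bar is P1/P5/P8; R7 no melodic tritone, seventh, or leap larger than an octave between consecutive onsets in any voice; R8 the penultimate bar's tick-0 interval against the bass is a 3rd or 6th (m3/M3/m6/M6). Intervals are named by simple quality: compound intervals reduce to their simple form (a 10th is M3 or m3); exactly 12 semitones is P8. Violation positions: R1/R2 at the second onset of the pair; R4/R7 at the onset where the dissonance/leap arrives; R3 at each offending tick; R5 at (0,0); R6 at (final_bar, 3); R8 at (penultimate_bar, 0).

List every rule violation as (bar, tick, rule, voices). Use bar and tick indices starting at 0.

(2, 0, R4, (0, 1))
(3, 0, R2, (0, 1))
(4, 0, R4, (0, 1))
(4, 0, R7, (1,))

bar 0: v0=G3 v1=G4 downbeat P8
bar 1: v0=A3 v1=E4 downbeat P5
bar 2: v0=B3 v1=A4 downbeat m7
bar 3: v0=A3 v1=E4 downbeat P5
bar 4: v0=C4 v1=D5 downbeat M2
bar 5: v0=A3 v1=F4 downbeat m6
bar 6: v0=G3 v1=G4 downbeat P8
  -> R4 @ bar 2 tick 0 v(0, 1): B3/A4 m7 untreated
  -> R2 @ bar 3 tick 0 v(0, 1): B3/A4 m7 -> A3/E4 P5 similar
  -> R4 @ bar 4 tick 0 v(0, 1): C4/D5 M2 untreated
  -> R7 @ bar 4 tick 0 v(1,): E4->D5 leap 10st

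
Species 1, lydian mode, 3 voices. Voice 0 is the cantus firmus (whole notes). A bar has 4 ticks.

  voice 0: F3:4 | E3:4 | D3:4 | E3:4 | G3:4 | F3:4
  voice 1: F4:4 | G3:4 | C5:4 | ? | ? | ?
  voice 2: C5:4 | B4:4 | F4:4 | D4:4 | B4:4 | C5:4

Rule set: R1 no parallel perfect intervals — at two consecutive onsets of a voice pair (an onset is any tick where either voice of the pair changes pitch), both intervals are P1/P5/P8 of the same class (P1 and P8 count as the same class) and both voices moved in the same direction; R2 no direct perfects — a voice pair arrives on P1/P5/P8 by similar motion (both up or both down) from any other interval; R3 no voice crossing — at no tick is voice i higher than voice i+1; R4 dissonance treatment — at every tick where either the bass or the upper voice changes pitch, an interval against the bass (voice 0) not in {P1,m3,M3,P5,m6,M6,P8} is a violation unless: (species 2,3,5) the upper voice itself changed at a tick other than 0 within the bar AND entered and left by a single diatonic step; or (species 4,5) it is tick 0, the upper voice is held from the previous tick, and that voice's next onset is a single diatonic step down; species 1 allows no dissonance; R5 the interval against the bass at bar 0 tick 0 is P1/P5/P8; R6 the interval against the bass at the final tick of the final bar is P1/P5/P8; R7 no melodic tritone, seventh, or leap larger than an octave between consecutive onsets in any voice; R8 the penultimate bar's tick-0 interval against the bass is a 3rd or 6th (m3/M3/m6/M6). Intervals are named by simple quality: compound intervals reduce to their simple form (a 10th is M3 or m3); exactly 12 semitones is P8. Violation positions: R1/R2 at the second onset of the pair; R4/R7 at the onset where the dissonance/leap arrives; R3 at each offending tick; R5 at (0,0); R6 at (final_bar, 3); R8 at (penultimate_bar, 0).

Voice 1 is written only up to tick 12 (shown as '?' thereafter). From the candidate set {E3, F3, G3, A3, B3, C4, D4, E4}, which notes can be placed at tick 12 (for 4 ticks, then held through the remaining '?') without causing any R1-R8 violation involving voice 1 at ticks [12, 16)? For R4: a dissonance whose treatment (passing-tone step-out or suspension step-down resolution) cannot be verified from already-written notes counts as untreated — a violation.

{C4}

E3: violates R7
F3: violates R4,R7
G3: violates R1,R7
A3: violates R4,R7
B3: violates R7
C4: legal
D4: violates R2,R4,R7
E4: violates R3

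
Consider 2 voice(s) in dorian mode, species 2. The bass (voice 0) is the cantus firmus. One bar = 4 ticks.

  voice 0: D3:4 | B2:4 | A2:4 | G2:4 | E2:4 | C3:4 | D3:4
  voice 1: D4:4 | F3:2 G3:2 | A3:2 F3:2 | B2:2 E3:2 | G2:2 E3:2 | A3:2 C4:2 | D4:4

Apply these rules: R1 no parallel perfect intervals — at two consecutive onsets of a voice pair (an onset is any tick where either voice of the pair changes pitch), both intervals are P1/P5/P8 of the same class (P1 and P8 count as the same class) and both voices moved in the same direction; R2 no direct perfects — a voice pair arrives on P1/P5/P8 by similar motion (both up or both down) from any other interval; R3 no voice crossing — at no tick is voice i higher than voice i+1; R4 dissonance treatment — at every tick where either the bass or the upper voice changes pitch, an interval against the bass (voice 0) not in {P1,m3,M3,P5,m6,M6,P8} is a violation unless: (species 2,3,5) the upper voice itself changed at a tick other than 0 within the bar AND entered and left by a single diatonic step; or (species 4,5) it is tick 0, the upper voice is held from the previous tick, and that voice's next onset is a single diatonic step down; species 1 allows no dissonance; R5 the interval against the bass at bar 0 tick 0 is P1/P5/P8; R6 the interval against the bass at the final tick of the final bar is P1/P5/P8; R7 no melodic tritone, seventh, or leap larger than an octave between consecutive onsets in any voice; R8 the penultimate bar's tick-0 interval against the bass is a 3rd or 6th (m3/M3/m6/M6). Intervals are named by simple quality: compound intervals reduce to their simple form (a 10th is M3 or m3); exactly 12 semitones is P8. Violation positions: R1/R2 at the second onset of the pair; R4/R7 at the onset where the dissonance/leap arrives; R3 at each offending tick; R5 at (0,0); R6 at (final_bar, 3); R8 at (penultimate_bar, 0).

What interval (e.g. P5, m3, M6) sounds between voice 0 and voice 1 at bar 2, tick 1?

P8

voice 0=A2 voice 1=A3 -> P8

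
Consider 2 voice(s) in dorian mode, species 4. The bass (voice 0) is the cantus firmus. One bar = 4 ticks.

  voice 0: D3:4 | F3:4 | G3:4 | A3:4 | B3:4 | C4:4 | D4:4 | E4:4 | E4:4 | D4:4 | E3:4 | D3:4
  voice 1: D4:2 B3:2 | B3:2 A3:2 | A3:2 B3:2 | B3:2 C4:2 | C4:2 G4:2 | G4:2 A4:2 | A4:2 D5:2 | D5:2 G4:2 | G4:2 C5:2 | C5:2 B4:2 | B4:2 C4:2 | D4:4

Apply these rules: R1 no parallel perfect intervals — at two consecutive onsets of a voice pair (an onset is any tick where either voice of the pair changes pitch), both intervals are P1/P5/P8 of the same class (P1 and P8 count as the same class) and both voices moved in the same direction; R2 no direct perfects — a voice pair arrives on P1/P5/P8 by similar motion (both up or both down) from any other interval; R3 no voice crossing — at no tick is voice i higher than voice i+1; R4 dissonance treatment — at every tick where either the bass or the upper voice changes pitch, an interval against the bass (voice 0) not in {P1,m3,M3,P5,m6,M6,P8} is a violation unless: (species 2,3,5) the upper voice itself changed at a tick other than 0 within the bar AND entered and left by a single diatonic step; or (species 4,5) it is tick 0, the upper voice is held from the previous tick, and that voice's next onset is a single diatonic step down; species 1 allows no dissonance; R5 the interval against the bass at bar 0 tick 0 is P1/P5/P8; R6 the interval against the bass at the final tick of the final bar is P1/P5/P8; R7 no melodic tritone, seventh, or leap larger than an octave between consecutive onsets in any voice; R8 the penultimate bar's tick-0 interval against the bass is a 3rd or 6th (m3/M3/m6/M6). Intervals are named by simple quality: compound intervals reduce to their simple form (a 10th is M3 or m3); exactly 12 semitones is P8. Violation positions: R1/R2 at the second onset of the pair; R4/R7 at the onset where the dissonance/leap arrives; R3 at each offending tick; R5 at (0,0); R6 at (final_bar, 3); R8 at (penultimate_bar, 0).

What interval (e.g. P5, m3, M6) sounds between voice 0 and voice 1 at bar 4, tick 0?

m2

voice 0=B3 voice 1=C4 -> m2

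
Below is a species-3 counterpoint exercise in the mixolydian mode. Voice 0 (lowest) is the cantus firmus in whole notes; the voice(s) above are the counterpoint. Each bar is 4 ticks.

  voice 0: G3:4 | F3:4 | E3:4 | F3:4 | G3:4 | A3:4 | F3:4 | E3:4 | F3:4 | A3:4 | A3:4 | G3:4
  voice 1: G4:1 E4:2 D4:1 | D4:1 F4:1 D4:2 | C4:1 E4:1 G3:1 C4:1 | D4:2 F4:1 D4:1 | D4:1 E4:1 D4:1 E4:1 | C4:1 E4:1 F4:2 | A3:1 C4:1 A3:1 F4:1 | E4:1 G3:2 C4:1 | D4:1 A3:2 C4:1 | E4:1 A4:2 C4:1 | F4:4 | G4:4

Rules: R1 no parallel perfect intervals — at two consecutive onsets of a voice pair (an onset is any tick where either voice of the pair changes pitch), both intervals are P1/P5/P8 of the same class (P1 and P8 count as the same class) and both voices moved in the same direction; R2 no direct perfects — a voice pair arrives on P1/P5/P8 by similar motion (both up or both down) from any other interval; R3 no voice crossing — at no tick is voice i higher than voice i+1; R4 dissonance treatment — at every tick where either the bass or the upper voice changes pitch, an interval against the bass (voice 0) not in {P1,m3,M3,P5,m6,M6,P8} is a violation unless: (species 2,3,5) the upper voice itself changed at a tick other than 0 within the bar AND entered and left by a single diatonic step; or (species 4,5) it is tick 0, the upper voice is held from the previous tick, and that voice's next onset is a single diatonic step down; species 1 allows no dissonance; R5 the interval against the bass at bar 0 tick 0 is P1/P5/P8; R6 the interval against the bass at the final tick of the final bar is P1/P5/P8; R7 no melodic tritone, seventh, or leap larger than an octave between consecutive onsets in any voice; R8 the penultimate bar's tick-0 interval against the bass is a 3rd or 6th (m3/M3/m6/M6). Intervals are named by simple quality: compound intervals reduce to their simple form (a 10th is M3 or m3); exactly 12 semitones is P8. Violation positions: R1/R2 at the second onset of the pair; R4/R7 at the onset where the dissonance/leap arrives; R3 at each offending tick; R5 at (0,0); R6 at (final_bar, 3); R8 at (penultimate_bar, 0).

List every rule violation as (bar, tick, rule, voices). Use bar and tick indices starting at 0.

(7, 0, R1, (0, 1))
(9, 0, R1, (0, 1))

bar 0: v0=G3 v1=G4 downbeat P8
bar 1: v0=F3 v1=D4 downbeat M6
bar 2: v0=E3 v1=C4 downbeat m6
bar 3: v0=F3 v1=D4 downbeat M6
bar 4: v0=G3 v1=D4 downbeat P5
bar 5: v0=A3 v1=C4 downbeat m3
bar 6: v0=F3 v1=A3 downbeat M3
bar 7: v0=E3 v1=E4 downbeat P8
bar 8: v0=F3 v1=D4 downbeat M6
bar 9: v0=A3 v1=E4 downbeat P5
bar 10: v0=A3 v1=F4 downbeat m6
bar 11: v0=G3 v1=G4 downbeat P8
  -> R1 @ bar 7 tick 0 v(0, 1): F3/F4 P8 -> E3/E4 P8 similar
  -> R1 @ bar 9 tick 0 v(0, 1): F3/C4 P5 -> A3/E4 P5 similar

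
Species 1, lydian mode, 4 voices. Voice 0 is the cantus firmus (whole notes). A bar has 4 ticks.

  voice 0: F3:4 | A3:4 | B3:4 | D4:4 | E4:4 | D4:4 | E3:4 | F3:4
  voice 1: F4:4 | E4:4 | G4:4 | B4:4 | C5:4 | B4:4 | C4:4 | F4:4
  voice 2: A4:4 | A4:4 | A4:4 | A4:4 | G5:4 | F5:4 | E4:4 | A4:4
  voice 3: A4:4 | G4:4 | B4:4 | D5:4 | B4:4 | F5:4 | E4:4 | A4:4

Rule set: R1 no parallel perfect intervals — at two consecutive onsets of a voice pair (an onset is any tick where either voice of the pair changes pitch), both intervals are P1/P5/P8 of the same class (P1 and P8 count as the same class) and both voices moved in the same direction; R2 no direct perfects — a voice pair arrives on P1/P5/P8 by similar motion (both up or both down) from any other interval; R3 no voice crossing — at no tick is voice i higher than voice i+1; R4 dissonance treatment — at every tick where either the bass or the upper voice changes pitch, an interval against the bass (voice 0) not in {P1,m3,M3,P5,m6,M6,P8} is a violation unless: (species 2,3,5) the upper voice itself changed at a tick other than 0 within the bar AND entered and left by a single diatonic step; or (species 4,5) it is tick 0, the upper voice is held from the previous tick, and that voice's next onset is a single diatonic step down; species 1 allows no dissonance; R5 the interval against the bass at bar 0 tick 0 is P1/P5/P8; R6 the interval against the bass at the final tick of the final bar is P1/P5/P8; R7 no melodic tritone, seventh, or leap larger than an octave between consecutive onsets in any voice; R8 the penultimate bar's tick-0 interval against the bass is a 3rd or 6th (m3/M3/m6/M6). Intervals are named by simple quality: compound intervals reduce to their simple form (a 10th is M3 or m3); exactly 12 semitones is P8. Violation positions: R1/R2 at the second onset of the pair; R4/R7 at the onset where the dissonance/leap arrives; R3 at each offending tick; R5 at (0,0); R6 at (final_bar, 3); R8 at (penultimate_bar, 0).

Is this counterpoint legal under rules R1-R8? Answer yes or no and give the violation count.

No (34 violations)

bar 0: v0=F3 v1=F4 v2=A4 v3=A4 (M3)
bar 1: v0=A3 v1=E4 v2=A4 v3=G4 (m7)
bar 2: v0=B3 v1=G4 v2=A4 v3=B4 (P8)
bar 3: v0=D4 v1=B4 v2=A4 v3=D5 (P8)
bar 4: v0=E4 v1=C5 v2=G5 v3=B4 (P5)
bar 5: v0=D4 v1=B4 v2=F5 v3=F5 (m3)
bar 6: v0=E3 v1=C4 v2=E4 v3=E4 (P8)
bar 7: v0=F3 v1=F4 v2=A4 v3=A4 (M3)
  R5 @ bar0.0: opens on M3
  R5 @ bar0.0: opens on M3
  R3 @ bar1.0: A4 above G4
  R4 @ bar1.0: A3/G4 m7 untreated
  R3 @ bar1.1: A4 above G4
  R3 @ bar1.2: A4 above G4
  R3 @ bar1.3: A4 above G4
  R2 @ bar2.0: A3/G4 m7 -> B3/B4 P8 similar
  R4 @ bar2.0: B3/A4 m7 untreated
  R1 @ bar3.0: B3/B4 P8 -> D4/D5 P8 similar
  R3 @ bar3.0: B4 above A4
  R3 @ bar3.1: B4 above A4
  R3 @ bar3.2: B4 above A4
  R3 @ bar3.3: B4 above A4
  R2 @ bar4.0: B4/A4 M2 -> C5/G5 P5 similar
  R3 @ bar4.0: G5 above B4
  R7 @ bar4.0: A4->G5 leap 10st
  R3 @ bar4.1: G5 above B4
  R3 @ bar4.2: G5 above B4
  R3 @ bar4.3: G5 above B4
  R7 @ bar5.0: B4->F5 leap 6st
  R1 @ bar6.0: F5/F5 P1 -> E4/E4 P1 similar
  R2 @ bar6.0: D4/F5 m3 -> E3/E4 P8 similar
  R2 @ bar6.0: D4/F5 m3 -> E3/E4 P8 similar
  R7 @ bar6.0: D4->E3 leap 10st
  R7 @ bar6.0: B4->C4 leap 11st
  R7 @ bar6.0: F5->E4 leap 13st
  R7 @ bar6.0: F5->E4 leap 13st
  R8 @ bar6.0: penult P8 not 3rd/6th
  R8 @ bar6.0: penult P8 not 3rd/6th
  R1 @ bar7.0: E4/E4 P1 -> A4/A4 P1 similar
  R2 @ bar7.0: E3/C4 m6 -> F3/F4 P8 similar
  R6 @ bar7.3: closes on M3
  R6 @ bar7.3: closes on M3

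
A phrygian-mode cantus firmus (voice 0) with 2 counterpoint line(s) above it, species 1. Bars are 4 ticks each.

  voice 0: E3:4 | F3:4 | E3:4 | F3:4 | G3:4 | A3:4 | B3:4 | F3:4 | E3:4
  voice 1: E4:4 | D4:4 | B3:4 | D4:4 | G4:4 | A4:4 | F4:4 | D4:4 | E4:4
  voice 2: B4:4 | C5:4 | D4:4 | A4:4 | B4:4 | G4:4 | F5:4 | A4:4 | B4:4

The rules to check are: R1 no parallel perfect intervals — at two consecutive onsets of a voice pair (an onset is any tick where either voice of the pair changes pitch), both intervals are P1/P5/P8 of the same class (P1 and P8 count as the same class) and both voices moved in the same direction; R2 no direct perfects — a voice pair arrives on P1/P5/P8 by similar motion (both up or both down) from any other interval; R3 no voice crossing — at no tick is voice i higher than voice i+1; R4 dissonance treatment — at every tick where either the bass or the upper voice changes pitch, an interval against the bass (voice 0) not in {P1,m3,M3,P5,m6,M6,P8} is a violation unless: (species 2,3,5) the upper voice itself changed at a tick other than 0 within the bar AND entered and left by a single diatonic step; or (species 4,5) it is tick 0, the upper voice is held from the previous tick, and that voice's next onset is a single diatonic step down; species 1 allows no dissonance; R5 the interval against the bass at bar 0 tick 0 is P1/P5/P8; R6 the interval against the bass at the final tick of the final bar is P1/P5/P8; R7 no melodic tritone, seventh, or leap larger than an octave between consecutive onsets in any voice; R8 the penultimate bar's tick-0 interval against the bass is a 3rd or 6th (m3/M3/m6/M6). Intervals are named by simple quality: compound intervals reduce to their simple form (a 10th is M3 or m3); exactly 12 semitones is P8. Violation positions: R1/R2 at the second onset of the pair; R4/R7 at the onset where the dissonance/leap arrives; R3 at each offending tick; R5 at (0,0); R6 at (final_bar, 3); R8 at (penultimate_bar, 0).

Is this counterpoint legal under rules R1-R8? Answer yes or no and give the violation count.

bar 0: v0=E3 v1=E4 v2=B4 (P5)
bar 1: v0=F3 v1=D4 v2=C5 (P5)
bar 2: v0=E3 v1=B3 v2=D4 (m7)
bar 3: v0=F3 v1=D4 v2=A4 (M3)
bar 4: v0=G3 v1=G4 v2=B4 (M3)
bar 5: v0=A3 v1=A4 v2=G4 (m7)
bar 6: v0=B3 v1=F4 v2=F5 (TT)
bar 7: v0=F3 v1=D4 v2=A4 (M3)
bar 8: v0=E3 v1=E4 v2=B4 (P5)
  R1 @ bar1.0: E3/B4 P5 -> F3/C5 P5 similar
  R2 @ bar2.0: F3/D4 M6 -> E3/B3 P5 similar
  R4 @ bar2.0: E3/D4 m7 untreated
  R7 @ bar2.0: C5->D4 leap 10st
  R2 @ bar3.0: B3/D4 m3 -> D4/A4 P5 similar
  R2 @ bar4.0: F3/D4 M6 -> G3/G4 P8 similar
  R1 @ bar5.0: G3/G4 P8 -> A3/A4 P8 similar
  R3 @ bar5.0: A4 above G4
  R4 @ bar5.0: A3/G4 m7 untreated
  R3 @ bar5.1: A4 above G4
  R3 @ bar5.2: A4 above G4
  R3 @ bar5.3: A4 above G4
  R4 @ bar6.0: B3/F4 TT untreated
  R4 @ bar6.0: B3/F5 TT untreated
  R7 @ bar6.0: G4->F5 leap 10st
  R2 @ bar7.0: F4/F5 P8 -> D4/A4 P5 similar
  R7 @ bar7.0: B3->F3 leap 6st
  R1 @ bar8.0: D4/A4 P5 -> E4/B4 P5 similar

No (18 violations)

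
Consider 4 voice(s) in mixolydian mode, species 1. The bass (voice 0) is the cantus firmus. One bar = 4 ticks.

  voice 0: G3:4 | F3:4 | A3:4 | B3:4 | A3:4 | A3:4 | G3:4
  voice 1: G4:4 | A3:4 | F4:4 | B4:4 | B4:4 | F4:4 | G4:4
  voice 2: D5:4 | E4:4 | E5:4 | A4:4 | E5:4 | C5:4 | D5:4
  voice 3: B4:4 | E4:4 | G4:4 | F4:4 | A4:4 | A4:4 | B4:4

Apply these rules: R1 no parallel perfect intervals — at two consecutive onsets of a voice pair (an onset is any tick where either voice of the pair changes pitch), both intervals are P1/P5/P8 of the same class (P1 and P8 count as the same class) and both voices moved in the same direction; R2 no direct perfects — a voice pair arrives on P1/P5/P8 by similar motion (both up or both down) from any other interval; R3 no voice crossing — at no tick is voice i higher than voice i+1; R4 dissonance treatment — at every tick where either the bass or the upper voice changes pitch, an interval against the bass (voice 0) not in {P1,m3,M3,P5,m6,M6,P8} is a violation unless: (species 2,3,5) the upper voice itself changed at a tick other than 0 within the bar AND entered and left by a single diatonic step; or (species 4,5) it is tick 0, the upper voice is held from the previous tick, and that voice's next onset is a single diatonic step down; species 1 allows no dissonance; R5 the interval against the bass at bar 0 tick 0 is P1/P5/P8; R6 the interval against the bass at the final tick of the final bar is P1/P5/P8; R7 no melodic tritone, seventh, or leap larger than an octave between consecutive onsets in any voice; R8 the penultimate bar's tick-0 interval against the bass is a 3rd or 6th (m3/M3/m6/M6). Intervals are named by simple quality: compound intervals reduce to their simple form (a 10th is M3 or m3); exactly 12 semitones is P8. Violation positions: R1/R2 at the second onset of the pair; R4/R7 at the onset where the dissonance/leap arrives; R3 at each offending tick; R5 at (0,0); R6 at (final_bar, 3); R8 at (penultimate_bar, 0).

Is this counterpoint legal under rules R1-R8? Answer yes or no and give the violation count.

bar 0: v0=G3 v1=G4 v2=D5 v3=B4 (M3)
bar 1: v0=F3 v1=A3 v2=E4 v3=E4 (M7)
bar 2: v0=A3 v1=F4 v2=E5 v3=G4 (m7)
bar 3: v0=B3 v1=B4 v2=A4 v3=F4 (TT)
bar 4: v0=A3 v1=B4 v2=E5 v3=A4 (P8)
bar 5: v0=A3 v1=F4 v2=C5 v3=A4 (P8)
bar 6: v0=G3 v1=G4 v2=D5 v3=B4 (M3)
  R3 @ bar0.0: D5 above B4
  R5 @ bar0.0: opens on M3
  R3 @ bar0.1: D5 above B4
  R3 @ bar0.2: D5 above B4
  R3 @ bar0.3: D5 above B4
  R1 @ bar1.0: G4/D5 P5 -> A3/E4 P5 similar
  R2 @ bar1.0: G4/B4 M3 -> A3/E4 P5 similar
  R2 @ bar1.0: D5/B4 m3 -> E4/E4 P1 similar
  R4 @ bar1.0: F3/E4 M7 untreated
  R4 @ bar1.0: F3/E4 M7 untreated
  R7 @ bar1.0: G4->A3 leap 10st
  R7 @ bar1.0: D5->E4 leap 10st
  R2 @ bar2.0: F3/E4 M7 -> A3/E5 P5 similar
  R3 @ bar2.0: E5 above G4
  R4 @ bar2.0: A3/G4 m7 untreated
  R3 @ bar2.1: E5 above G4
  R3 @ bar2.2: E5 above G4
  R3 @ bar2.3: E5 above G4
  R2 @ bar3.0: A3/F4 m6 -> B3/B4 P8 similar
  R3 @ bar3.0: B4 above A4
  R3 @ bar3.0: A4 above F4
  R4 @ bar3.0: B3/A4 m7 untreated
  R4 @ bar3.0: B3/F4 TT untreated
  R7 @ bar3.0: F4->B4 leap 6st
  R3 @ bar3.1: B4 above A4
  R3 @ bar3.1: A4 above F4
  R3 @ bar3.2: B4 above A4
  R3 @ bar3.2: A4 above F4
  R3 @ bar3.3: B4 above A4
  R3 @ bar3.3: A4 above F4
  R2 @ bar4.0: A4/F4 M3 -> E5/A4 P5 similar
  R3 @ bar4.0: E5 above A4
  R4 @ bar4.0: A3/B4 M2 untreated
  R3 @ bar4.1: E5 above A4
  R3 @ bar4.2: E5 above A4
  R3 @ bar4.3: E5 above A4
  R2 @ bar5.0: B4/E5 P4 -> F4/C5 P5 similar
  R3 @ bar5.0: C5 above A4
  R7 @ bar5.0: B4->F4 leap 6st
  R8 @ bar5.0: penult P8 not 3rd/6th
  R3 @ bar5.1: C5 above A4
  R3 @ bar5.2: C5 above A4
  R3 @ bar5.3: C5 above A4
  R1 @ bar6.0: F4/C5 P5 -> G4/D5 P5 similar
  R3 @ bar6.0: D5 above B4
  R3 @ bar6.1: D5 above B4
  R3 @ bar6.2: D5 above B4
  R3 @ bar6.3: D5 above B4
  R6 @ bar6.3: closes on M3

No (49 violations)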